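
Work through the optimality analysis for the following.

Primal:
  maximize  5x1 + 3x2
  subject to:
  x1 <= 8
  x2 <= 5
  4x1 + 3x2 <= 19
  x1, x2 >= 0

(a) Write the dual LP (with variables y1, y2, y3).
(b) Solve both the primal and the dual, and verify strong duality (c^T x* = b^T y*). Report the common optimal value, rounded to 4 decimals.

The standard primal-dual pair for 'max c^T x s.t. A x <= b, x >= 0' is:
  Dual:  min b^T y  s.t.  A^T y >= c,  y >= 0.

So the dual LP is:
  minimize  8y1 + 5y2 + 19y3
  subject to:
    y1 + 4y3 >= 5
    y2 + 3y3 >= 3
    y1, y2, y3 >= 0

Solving the primal: x* = (4.75, 0).
  primal value c^T x* = 23.75.
Solving the dual: y* = (0, 0, 1.25).
  dual value b^T y* = 23.75.
Strong duality: c^T x* = b^T y*. Confirmed.

23.75


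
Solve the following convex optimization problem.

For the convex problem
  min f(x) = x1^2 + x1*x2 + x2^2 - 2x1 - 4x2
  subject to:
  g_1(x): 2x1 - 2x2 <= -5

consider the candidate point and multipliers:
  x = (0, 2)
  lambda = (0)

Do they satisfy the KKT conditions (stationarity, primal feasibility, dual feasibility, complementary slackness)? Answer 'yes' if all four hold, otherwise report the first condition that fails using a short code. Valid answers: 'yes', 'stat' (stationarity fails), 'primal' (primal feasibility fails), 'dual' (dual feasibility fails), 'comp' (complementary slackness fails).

Gradient of f: grad f(x) = Q x + c = (0, 0)
Constraint values g_i(x) = a_i^T x - b_i:
  g_1((0, 2)) = 1
Stationarity residual: grad f(x) + sum_i lambda_i a_i = (0, 0)
  -> stationarity OK
Primal feasibility (all g_i <= 0): FAILS
Dual feasibility (all lambda_i >= 0): OK
Complementary slackness (lambda_i * g_i(x) = 0 for all i): OK

Verdict: the first failing condition is primal_feasibility -> primal.

primal


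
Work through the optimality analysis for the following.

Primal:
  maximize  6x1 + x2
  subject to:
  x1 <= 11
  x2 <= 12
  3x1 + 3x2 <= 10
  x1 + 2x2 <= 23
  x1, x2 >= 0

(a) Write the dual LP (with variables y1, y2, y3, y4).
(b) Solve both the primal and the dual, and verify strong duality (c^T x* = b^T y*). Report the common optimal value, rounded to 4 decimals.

The standard primal-dual pair for 'max c^T x s.t. A x <= b, x >= 0' is:
  Dual:  min b^T y  s.t.  A^T y >= c,  y >= 0.

So the dual LP is:
  minimize  11y1 + 12y2 + 10y3 + 23y4
  subject to:
    y1 + 3y3 + y4 >= 6
    y2 + 3y3 + 2y4 >= 1
    y1, y2, y3, y4 >= 0

Solving the primal: x* = (3.3333, 0).
  primal value c^T x* = 20.
Solving the dual: y* = (0, 0, 2, 0).
  dual value b^T y* = 20.
Strong duality: c^T x* = b^T y*. Confirmed.

20


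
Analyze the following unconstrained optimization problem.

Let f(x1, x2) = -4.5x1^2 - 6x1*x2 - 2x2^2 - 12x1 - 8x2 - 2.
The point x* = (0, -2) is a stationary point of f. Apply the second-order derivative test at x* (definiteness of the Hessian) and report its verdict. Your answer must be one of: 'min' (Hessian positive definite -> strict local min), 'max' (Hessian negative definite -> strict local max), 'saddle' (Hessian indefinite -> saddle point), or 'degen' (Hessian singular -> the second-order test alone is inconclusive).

Compute the Hessian H = grad^2 f:
  H = [[-9, -6], [-6, -4]]
Verify stationarity: grad f(x*) = H x* + g = (0, 0).
Eigenvalues of H: -13, 0.
H has a zero eigenvalue (singular; negative semidefinite but not definite), so H is neither positive definite, negative definite, nor indefinite. The second-order test alone is inconclusive -> degen.
(Indeed, f is constant along the null direction of H through x*, so x* is not a strict local extremum.)

degen


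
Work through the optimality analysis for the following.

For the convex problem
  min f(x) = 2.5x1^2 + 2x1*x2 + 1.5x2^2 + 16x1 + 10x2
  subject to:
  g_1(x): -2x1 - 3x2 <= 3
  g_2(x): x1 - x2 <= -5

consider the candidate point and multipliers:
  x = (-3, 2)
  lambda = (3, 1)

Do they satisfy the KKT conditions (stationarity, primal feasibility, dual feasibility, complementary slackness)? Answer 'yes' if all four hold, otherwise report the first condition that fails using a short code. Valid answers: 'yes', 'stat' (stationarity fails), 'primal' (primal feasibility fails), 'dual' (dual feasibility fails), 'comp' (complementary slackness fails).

Gradient of f: grad f(x) = Q x + c = (5, 10)
Constraint values g_i(x) = a_i^T x - b_i:
  g_1((-3, 2)) = -3
  g_2((-3, 2)) = 0
Stationarity residual: grad f(x) + sum_i lambda_i a_i = (0, 0)
  -> stationarity OK
Primal feasibility (all g_i <= 0): OK
Dual feasibility (all lambda_i >= 0): OK
Complementary slackness (lambda_i * g_i(x) = 0 for all i): FAILS

Verdict: the first failing condition is complementary_slackness -> comp.

comp


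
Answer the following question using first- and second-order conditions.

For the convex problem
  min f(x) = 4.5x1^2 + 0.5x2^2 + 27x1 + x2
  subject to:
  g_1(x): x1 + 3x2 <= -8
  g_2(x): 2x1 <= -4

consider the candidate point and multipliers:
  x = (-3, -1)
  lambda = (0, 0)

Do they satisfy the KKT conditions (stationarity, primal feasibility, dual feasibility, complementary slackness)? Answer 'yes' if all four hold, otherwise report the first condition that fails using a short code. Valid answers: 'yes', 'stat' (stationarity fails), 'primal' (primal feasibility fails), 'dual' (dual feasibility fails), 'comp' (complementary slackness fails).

Gradient of f: grad f(x) = Q x + c = (0, 0)
Constraint values g_i(x) = a_i^T x - b_i:
  g_1((-3, -1)) = 2
  g_2((-3, -1)) = -2
Stationarity residual: grad f(x) + sum_i lambda_i a_i = (0, 0)
  -> stationarity OK
Primal feasibility (all g_i <= 0): FAILS
Dual feasibility (all lambda_i >= 0): OK
Complementary slackness (lambda_i * g_i(x) = 0 for all i): OK

Verdict: the first failing condition is primal_feasibility -> primal.

primal


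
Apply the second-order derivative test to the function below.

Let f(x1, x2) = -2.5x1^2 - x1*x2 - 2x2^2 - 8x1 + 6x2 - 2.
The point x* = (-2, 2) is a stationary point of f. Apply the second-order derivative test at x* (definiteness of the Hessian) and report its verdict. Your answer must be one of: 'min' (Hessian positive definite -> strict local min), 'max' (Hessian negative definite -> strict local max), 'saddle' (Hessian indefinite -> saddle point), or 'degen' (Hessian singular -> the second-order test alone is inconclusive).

Compute the Hessian H = grad^2 f:
  H = [[-5, -1], [-1, -4]]
Verify stationarity: grad f(x*) = H x* + g = (0, 0).
Eigenvalues of H: -5.618, -3.382.
Both eigenvalues < 0, so H is negative definite -> x* is a strict local max.

max


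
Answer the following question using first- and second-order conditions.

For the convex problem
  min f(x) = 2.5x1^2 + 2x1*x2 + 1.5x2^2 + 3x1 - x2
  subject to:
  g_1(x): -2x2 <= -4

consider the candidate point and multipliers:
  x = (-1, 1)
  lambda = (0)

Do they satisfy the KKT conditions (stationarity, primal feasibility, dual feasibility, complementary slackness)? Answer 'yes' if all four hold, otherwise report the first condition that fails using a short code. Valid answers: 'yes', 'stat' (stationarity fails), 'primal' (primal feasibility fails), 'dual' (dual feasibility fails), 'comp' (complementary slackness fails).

Gradient of f: grad f(x) = Q x + c = (0, 0)
Constraint values g_i(x) = a_i^T x - b_i:
  g_1((-1, 1)) = 2
Stationarity residual: grad f(x) + sum_i lambda_i a_i = (0, 0)
  -> stationarity OK
Primal feasibility (all g_i <= 0): FAILS
Dual feasibility (all lambda_i >= 0): OK
Complementary slackness (lambda_i * g_i(x) = 0 for all i): OK

Verdict: the first failing condition is primal_feasibility -> primal.

primal


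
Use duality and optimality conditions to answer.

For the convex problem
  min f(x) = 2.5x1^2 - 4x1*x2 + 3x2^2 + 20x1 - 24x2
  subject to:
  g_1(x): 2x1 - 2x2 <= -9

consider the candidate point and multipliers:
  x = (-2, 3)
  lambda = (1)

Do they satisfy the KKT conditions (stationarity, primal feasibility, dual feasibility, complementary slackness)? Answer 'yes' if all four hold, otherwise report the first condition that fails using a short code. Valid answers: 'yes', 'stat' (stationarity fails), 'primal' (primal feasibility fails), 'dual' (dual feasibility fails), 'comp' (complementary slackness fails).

Gradient of f: grad f(x) = Q x + c = (-2, 2)
Constraint values g_i(x) = a_i^T x - b_i:
  g_1((-2, 3)) = -1
Stationarity residual: grad f(x) + sum_i lambda_i a_i = (0, 0)
  -> stationarity OK
Primal feasibility (all g_i <= 0): OK
Dual feasibility (all lambda_i >= 0): OK
Complementary slackness (lambda_i * g_i(x) = 0 for all i): FAILS

Verdict: the first failing condition is complementary_slackness -> comp.

comp


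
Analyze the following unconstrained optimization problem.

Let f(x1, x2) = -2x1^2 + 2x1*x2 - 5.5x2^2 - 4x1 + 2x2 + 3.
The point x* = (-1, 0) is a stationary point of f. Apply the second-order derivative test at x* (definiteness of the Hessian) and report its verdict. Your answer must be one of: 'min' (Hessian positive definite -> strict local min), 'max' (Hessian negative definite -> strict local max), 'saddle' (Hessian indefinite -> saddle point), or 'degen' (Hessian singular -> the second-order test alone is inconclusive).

Compute the Hessian H = grad^2 f:
  H = [[-4, 2], [2, -11]]
Verify stationarity: grad f(x*) = H x* + g = (0, 0).
Eigenvalues of H: -11.5311, -3.4689.
Both eigenvalues < 0, so H is negative definite -> x* is a strict local max.

max


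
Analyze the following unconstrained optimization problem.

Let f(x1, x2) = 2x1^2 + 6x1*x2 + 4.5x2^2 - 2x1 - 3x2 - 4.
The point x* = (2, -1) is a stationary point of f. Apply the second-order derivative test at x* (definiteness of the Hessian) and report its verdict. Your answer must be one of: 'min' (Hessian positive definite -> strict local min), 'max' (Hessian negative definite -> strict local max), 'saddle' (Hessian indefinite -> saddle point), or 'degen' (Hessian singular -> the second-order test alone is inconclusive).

Compute the Hessian H = grad^2 f:
  H = [[4, 6], [6, 9]]
Verify stationarity: grad f(x*) = H x* + g = (0, 0).
Eigenvalues of H: 0, 13.
H has a zero eigenvalue (singular; positive semidefinite but not definite), so H is neither positive definite, negative definite, nor indefinite. The second-order test alone is inconclusive -> degen.
(Indeed, f is constant along the null direction of H through x*, so x* is not a strict local extremum.)

degen


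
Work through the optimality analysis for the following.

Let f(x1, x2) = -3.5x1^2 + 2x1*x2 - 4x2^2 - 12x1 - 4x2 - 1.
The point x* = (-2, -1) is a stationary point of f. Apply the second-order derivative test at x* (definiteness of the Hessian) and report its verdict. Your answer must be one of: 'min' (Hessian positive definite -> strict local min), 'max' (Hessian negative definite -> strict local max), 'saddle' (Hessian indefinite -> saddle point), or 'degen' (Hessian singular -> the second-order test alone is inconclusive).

Compute the Hessian H = grad^2 f:
  H = [[-7, 2], [2, -8]]
Verify stationarity: grad f(x*) = H x* + g = (0, 0).
Eigenvalues of H: -9.5616, -5.4384.
Both eigenvalues < 0, so H is negative definite -> x* is a strict local max.

max


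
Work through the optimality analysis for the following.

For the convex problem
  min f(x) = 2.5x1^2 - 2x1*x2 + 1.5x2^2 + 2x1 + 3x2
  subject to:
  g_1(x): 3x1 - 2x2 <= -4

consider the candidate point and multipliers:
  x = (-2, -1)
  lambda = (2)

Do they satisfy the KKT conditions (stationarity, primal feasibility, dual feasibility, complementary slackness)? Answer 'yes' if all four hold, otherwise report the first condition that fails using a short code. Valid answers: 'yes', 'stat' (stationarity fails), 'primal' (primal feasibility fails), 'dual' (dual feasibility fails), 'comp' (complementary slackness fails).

Gradient of f: grad f(x) = Q x + c = (-6, 4)
Constraint values g_i(x) = a_i^T x - b_i:
  g_1((-2, -1)) = 0
Stationarity residual: grad f(x) + sum_i lambda_i a_i = (0, 0)
  -> stationarity OK
Primal feasibility (all g_i <= 0): OK
Dual feasibility (all lambda_i >= 0): OK
Complementary slackness (lambda_i * g_i(x) = 0 for all i): OK

Verdict: yes, KKT holds.

yes


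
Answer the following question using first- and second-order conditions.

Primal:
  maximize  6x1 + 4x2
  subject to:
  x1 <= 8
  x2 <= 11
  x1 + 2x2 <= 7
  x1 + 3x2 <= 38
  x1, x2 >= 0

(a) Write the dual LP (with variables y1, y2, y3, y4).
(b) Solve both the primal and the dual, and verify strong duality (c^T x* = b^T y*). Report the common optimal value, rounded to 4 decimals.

The standard primal-dual pair for 'max c^T x s.t. A x <= b, x >= 0' is:
  Dual:  min b^T y  s.t.  A^T y >= c,  y >= 0.

So the dual LP is:
  minimize  8y1 + 11y2 + 7y3 + 38y4
  subject to:
    y1 + y3 + y4 >= 6
    y2 + 2y3 + 3y4 >= 4
    y1, y2, y3, y4 >= 0

Solving the primal: x* = (7, 0).
  primal value c^T x* = 42.
Solving the dual: y* = (0, 0, 6, 0).
  dual value b^T y* = 42.
Strong duality: c^T x* = b^T y*. Confirmed.

42


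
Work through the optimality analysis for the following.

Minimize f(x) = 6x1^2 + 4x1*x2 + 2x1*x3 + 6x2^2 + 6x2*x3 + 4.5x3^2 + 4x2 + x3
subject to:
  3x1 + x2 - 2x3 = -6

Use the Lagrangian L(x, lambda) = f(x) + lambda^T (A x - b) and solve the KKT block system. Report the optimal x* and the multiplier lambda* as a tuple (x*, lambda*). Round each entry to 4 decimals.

Form the Lagrangian:
  L(x, lambda) = (1/2) x^T Q x + c^T x + lambda^T (A x - b)
Stationarity (grad_x L = 0): Q x + c + A^T lambda = 0.
Primal feasibility: A x = b.

This gives the KKT block system:
  [ Q   A^T ] [ x     ]   [-c ]
  [ A    0  ] [ lambda ] = [ b ]

Solving the linear system:
  x*      = (-0.6541, -1.1076, 1.4651)
  lambda* = (3.1163)
  f(x*)   = 7.8663

x* = (-0.6541, -1.1076, 1.4651), lambda* = (3.1163)


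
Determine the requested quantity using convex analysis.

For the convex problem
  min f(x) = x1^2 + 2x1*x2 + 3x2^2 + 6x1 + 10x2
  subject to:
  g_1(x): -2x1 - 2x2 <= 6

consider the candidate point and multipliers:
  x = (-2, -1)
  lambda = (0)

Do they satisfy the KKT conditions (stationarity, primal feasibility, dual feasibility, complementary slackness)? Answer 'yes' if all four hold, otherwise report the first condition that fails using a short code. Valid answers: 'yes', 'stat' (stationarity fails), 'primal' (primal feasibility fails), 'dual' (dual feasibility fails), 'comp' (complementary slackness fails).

Gradient of f: grad f(x) = Q x + c = (0, 0)
Constraint values g_i(x) = a_i^T x - b_i:
  g_1((-2, -1)) = 0
Stationarity residual: grad f(x) + sum_i lambda_i a_i = (0, 0)
  -> stationarity OK
Primal feasibility (all g_i <= 0): OK
Dual feasibility (all lambda_i >= 0): OK
Complementary slackness (lambda_i * g_i(x) = 0 for all i): OK

Verdict: yes, KKT holds.

yes


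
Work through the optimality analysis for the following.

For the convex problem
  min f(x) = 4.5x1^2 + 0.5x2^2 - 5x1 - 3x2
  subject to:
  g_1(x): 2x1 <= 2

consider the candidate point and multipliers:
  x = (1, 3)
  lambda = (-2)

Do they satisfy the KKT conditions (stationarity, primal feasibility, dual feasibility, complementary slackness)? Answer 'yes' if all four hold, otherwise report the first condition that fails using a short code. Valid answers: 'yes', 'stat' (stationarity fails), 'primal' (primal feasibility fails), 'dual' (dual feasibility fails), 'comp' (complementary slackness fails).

Gradient of f: grad f(x) = Q x + c = (4, 0)
Constraint values g_i(x) = a_i^T x - b_i:
  g_1((1, 3)) = 0
Stationarity residual: grad f(x) + sum_i lambda_i a_i = (0, 0)
  -> stationarity OK
Primal feasibility (all g_i <= 0): OK
Dual feasibility (all lambda_i >= 0): FAILS
Complementary slackness (lambda_i * g_i(x) = 0 for all i): OK

Verdict: the first failing condition is dual_feasibility -> dual.

dual


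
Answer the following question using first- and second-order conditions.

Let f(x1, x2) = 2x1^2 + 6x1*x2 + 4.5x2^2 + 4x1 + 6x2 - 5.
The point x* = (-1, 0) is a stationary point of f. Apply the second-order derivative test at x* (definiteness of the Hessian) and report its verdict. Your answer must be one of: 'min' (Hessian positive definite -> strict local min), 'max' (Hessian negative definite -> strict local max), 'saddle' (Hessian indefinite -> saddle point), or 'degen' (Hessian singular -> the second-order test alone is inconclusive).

Compute the Hessian H = grad^2 f:
  H = [[4, 6], [6, 9]]
Verify stationarity: grad f(x*) = H x* + g = (0, 0).
Eigenvalues of H: 0, 13.
H has a zero eigenvalue (singular; positive semidefinite but not definite), so H is neither positive definite, negative definite, nor indefinite. The second-order test alone is inconclusive -> degen.
(Indeed, f is constant along the null direction of H through x*, so x* is not a strict local extremum.)

degen


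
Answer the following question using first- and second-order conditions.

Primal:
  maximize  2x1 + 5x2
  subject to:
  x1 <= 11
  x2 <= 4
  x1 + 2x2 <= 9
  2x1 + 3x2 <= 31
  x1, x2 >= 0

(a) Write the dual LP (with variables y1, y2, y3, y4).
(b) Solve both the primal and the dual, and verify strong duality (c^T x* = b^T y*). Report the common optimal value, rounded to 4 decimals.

The standard primal-dual pair for 'max c^T x s.t. A x <= b, x >= 0' is:
  Dual:  min b^T y  s.t.  A^T y >= c,  y >= 0.

So the dual LP is:
  minimize  11y1 + 4y2 + 9y3 + 31y4
  subject to:
    y1 + y3 + 2y4 >= 2
    y2 + 2y3 + 3y4 >= 5
    y1, y2, y3, y4 >= 0

Solving the primal: x* = (1, 4).
  primal value c^T x* = 22.
Solving the dual: y* = (0, 1, 2, 0).
  dual value b^T y* = 22.
Strong duality: c^T x* = b^T y*. Confirmed.

22


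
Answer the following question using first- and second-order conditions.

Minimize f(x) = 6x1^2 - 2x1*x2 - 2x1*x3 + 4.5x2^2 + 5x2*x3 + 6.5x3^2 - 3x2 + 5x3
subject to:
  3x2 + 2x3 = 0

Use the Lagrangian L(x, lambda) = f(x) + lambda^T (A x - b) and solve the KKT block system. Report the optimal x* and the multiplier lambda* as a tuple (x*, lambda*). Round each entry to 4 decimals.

Form the Lagrangian:
  L(x, lambda) = (1/2) x^T Q x + c^T x + lambda^T (A x - b)
Stationarity (grad_x L = 0): Q x + c + A^T lambda = 0.
Primal feasibility: A x = b.

This gives the KKT block system:
  [ Q   A^T ] [ x     ]   [-c ]
  [ A    0  ] [ lambda ] = [ b ]

Solving the linear system:
  x*      = (-0.0378, 0.4532, -0.6799)
  lambda* = (0.7482)
  f(x*)   = -2.3795

x* = (-0.0378, 0.4532, -0.6799), lambda* = (0.7482)


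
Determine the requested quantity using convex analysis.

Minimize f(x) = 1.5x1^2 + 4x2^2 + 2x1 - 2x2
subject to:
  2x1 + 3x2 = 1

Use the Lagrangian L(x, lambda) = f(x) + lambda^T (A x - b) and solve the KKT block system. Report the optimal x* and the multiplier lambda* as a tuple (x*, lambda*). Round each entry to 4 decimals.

Form the Lagrangian:
  L(x, lambda) = (1/2) x^T Q x + c^T x + lambda^T (A x - b)
Stationarity (grad_x L = 0): Q x + c + A^T lambda = 0.
Primal feasibility: A x = b.

This gives the KKT block system:
  [ Q   A^T ] [ x     ]   [-c ]
  [ A    0  ] [ lambda ] = [ b ]

Solving the linear system:
  x*      = (-0.2373, 0.4915)
  lambda* = (-0.6441)
  f(x*)   = -0.4068

x* = (-0.2373, 0.4915), lambda* = (-0.6441)


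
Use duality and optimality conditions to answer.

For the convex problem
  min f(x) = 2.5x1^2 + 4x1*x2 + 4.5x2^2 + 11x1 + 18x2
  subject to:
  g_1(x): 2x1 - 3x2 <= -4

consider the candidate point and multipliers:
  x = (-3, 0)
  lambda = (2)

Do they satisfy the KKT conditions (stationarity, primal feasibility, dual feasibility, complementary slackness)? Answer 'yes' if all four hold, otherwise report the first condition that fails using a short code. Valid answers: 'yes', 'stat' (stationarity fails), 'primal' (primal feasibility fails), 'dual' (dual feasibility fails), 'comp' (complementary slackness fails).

Gradient of f: grad f(x) = Q x + c = (-4, 6)
Constraint values g_i(x) = a_i^T x - b_i:
  g_1((-3, 0)) = -2
Stationarity residual: grad f(x) + sum_i lambda_i a_i = (0, 0)
  -> stationarity OK
Primal feasibility (all g_i <= 0): OK
Dual feasibility (all lambda_i >= 0): OK
Complementary slackness (lambda_i * g_i(x) = 0 for all i): FAILS

Verdict: the first failing condition is complementary_slackness -> comp.

comp


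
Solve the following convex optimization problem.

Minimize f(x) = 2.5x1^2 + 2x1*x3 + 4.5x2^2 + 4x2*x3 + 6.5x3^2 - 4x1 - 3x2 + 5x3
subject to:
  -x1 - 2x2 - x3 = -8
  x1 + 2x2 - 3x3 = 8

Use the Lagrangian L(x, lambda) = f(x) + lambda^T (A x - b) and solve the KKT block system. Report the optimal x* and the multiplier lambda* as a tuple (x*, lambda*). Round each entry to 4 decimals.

Form the Lagrangian:
  L(x, lambda) = (1/2) x^T Q x + c^T x + lambda^T (A x - b)
Stationarity (grad_x L = 0): Q x + c + A^T lambda = 0.
Primal feasibility: A x = b.

This gives the KKT block system:
  [ Q   A^T ] [ x     ]   [-c ]
  [ A    0  ] [ lambda ] = [ b ]

Solving the linear system:
  x*      = (2.8276, 2.5862, 0)
  lambda* = (12.8534, 2.7155)
  f(x*)   = 31.0172

x* = (2.8276, 2.5862, 0), lambda* = (12.8534, 2.7155)


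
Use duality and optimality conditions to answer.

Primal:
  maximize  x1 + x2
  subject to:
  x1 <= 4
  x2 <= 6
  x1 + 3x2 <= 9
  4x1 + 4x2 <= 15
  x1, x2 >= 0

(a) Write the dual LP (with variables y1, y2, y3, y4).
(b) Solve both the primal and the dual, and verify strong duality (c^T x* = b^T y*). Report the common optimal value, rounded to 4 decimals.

The standard primal-dual pair for 'max c^T x s.t. A x <= b, x >= 0' is:
  Dual:  min b^T y  s.t.  A^T y >= c,  y >= 0.

So the dual LP is:
  minimize  4y1 + 6y2 + 9y3 + 15y4
  subject to:
    y1 + y3 + 4y4 >= 1
    y2 + 3y3 + 4y4 >= 1
    y1, y2, y3, y4 >= 0

Solving the primal: x* = (3.75, 0).
  primal value c^T x* = 3.75.
Solving the dual: y* = (0, 0, 0, 0.25).
  dual value b^T y* = 3.75.
Strong duality: c^T x* = b^T y*. Confirmed.

3.75


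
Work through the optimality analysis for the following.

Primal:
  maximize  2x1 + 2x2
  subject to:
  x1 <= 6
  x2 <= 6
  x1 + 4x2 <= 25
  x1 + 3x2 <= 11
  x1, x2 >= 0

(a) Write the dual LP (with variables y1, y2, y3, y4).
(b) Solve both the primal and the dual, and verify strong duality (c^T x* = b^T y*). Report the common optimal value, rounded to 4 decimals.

The standard primal-dual pair for 'max c^T x s.t. A x <= b, x >= 0' is:
  Dual:  min b^T y  s.t.  A^T y >= c,  y >= 0.

So the dual LP is:
  minimize  6y1 + 6y2 + 25y3 + 11y4
  subject to:
    y1 + y3 + y4 >= 2
    y2 + 4y3 + 3y4 >= 2
    y1, y2, y3, y4 >= 0

Solving the primal: x* = (6, 1.6667).
  primal value c^T x* = 15.3333.
Solving the dual: y* = (1.3333, 0, 0, 0.6667).
  dual value b^T y* = 15.3333.
Strong duality: c^T x* = b^T y*. Confirmed.

15.3333


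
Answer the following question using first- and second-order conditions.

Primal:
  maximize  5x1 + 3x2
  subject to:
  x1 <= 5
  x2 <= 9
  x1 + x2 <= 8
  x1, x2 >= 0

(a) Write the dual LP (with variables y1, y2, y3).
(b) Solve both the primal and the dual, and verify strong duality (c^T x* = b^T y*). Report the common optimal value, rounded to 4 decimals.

The standard primal-dual pair for 'max c^T x s.t. A x <= b, x >= 0' is:
  Dual:  min b^T y  s.t.  A^T y >= c,  y >= 0.

So the dual LP is:
  minimize  5y1 + 9y2 + 8y3
  subject to:
    y1 + y3 >= 5
    y2 + y3 >= 3
    y1, y2, y3 >= 0

Solving the primal: x* = (5, 3).
  primal value c^T x* = 34.
Solving the dual: y* = (2, 0, 3).
  dual value b^T y* = 34.
Strong duality: c^T x* = b^T y*. Confirmed.

34


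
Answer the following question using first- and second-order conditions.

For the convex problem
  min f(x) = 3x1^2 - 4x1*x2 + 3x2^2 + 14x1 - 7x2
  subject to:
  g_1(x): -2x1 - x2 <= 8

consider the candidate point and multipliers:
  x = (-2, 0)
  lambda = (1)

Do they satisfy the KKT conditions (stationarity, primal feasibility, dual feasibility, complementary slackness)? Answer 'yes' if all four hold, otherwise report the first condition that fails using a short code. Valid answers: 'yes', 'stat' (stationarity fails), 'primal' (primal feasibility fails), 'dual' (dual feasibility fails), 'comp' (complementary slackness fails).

Gradient of f: grad f(x) = Q x + c = (2, 1)
Constraint values g_i(x) = a_i^T x - b_i:
  g_1((-2, 0)) = -4
Stationarity residual: grad f(x) + sum_i lambda_i a_i = (0, 0)
  -> stationarity OK
Primal feasibility (all g_i <= 0): OK
Dual feasibility (all lambda_i >= 0): OK
Complementary slackness (lambda_i * g_i(x) = 0 for all i): FAILS

Verdict: the first failing condition is complementary_slackness -> comp.

comp


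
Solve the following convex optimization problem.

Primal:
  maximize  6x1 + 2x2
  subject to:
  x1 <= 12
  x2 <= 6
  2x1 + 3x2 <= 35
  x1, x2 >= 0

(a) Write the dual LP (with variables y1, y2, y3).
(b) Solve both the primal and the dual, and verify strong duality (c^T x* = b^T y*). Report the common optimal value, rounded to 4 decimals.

The standard primal-dual pair for 'max c^T x s.t. A x <= b, x >= 0' is:
  Dual:  min b^T y  s.t.  A^T y >= c,  y >= 0.

So the dual LP is:
  minimize  12y1 + 6y2 + 35y3
  subject to:
    y1 + 2y3 >= 6
    y2 + 3y3 >= 2
    y1, y2, y3 >= 0

Solving the primal: x* = (12, 3.6667).
  primal value c^T x* = 79.3333.
Solving the dual: y* = (4.6667, 0, 0.6667).
  dual value b^T y* = 79.3333.
Strong duality: c^T x* = b^T y*. Confirmed.

79.3333


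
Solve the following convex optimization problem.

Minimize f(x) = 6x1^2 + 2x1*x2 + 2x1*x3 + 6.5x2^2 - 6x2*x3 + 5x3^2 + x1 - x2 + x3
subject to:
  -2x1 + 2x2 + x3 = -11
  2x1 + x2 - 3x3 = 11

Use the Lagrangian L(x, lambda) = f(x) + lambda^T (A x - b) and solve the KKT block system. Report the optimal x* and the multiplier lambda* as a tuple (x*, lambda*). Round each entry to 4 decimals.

Form the Lagrangian:
  L(x, lambda) = (1/2) x^T Q x + c^T x + lambda^T (A x - b)
Stationarity (grad_x L = 0): Q x + c + A^T lambda = 0.
Primal feasibility: A x = b.

This gives the KKT block system:
  [ Q   A^T ] [ x     ]   [-c ]
  [ A    0  ] [ lambda ] = [ b ]

Solving the linear system:
  x*      = (1.9573, -2.0244, -3.0366)
  lambda* = (4.122, -3.061)
  f(x*)   = 39.9787

x* = (1.9573, -2.0244, -3.0366), lambda* = (4.122, -3.061)


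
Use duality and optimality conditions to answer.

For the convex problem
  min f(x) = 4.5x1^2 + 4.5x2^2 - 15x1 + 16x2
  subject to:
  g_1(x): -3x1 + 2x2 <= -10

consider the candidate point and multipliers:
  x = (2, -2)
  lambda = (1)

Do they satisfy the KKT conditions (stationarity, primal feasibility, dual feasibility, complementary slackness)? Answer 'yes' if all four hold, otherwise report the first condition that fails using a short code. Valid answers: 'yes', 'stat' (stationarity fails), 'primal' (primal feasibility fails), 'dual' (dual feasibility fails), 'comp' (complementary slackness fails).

Gradient of f: grad f(x) = Q x + c = (3, -2)
Constraint values g_i(x) = a_i^T x - b_i:
  g_1((2, -2)) = 0
Stationarity residual: grad f(x) + sum_i lambda_i a_i = (0, 0)
  -> stationarity OK
Primal feasibility (all g_i <= 0): OK
Dual feasibility (all lambda_i >= 0): OK
Complementary slackness (lambda_i * g_i(x) = 0 for all i): OK

Verdict: yes, KKT holds.

yes


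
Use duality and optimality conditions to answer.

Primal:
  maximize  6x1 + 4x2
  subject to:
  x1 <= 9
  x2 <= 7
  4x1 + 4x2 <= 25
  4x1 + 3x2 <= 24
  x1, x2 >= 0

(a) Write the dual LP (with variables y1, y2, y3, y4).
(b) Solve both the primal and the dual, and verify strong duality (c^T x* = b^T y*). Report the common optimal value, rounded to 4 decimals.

The standard primal-dual pair for 'max c^T x s.t. A x <= b, x >= 0' is:
  Dual:  min b^T y  s.t.  A^T y >= c,  y >= 0.

So the dual LP is:
  minimize  9y1 + 7y2 + 25y3 + 24y4
  subject to:
    y1 + 4y3 + 4y4 >= 6
    y2 + 4y3 + 3y4 >= 4
    y1, y2, y3, y4 >= 0

Solving the primal: x* = (6, 0).
  primal value c^T x* = 36.
Solving the dual: y* = (0, 0, 0, 1.5).
  dual value b^T y* = 36.
Strong duality: c^T x* = b^T y*. Confirmed.

36


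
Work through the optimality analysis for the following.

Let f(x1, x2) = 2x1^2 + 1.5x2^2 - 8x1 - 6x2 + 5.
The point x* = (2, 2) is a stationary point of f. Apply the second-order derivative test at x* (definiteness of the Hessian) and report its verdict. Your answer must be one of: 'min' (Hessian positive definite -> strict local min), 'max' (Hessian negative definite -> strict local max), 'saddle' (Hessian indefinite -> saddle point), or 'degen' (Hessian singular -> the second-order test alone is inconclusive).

Compute the Hessian H = grad^2 f:
  H = [[4, 0], [0, 3]]
Verify stationarity: grad f(x*) = H x* + g = (0, 0).
Eigenvalues of H: 3, 4.
Both eigenvalues > 0, so H is positive definite -> x* is a strict local min.

min


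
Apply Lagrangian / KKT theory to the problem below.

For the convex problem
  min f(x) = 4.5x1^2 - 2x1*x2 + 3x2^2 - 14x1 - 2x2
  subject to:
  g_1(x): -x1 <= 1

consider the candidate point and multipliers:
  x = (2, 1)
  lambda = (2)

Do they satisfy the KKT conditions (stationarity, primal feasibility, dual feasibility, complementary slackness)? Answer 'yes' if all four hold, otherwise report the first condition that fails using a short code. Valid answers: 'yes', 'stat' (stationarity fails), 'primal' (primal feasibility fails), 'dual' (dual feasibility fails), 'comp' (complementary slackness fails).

Gradient of f: grad f(x) = Q x + c = (2, 0)
Constraint values g_i(x) = a_i^T x - b_i:
  g_1((2, 1)) = -3
Stationarity residual: grad f(x) + sum_i lambda_i a_i = (0, 0)
  -> stationarity OK
Primal feasibility (all g_i <= 0): OK
Dual feasibility (all lambda_i >= 0): OK
Complementary slackness (lambda_i * g_i(x) = 0 for all i): FAILS

Verdict: the first failing condition is complementary_slackness -> comp.

comp


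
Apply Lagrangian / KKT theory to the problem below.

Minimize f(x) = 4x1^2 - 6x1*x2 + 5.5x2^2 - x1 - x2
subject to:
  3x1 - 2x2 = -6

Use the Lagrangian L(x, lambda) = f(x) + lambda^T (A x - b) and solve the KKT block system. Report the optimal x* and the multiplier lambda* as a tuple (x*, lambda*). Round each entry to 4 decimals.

Form the Lagrangian:
  L(x, lambda) = (1/2) x^T Q x + c^T x + lambda^T (A x - b)
Stationarity (grad_x L = 0): Q x + c + A^T lambda = 0.
Primal feasibility: A x = b.

This gives the KKT block system:
  [ Q   A^T ] [ x     ]   [-c ]
  [ A    0  ] [ lambda ] = [ b ]

Solving the linear system:
  x*      = (-1.9661, 0.0508)
  lambda* = (5.678)
  f(x*)   = 17.9915

x* = (-1.9661, 0.0508), lambda* = (5.678)


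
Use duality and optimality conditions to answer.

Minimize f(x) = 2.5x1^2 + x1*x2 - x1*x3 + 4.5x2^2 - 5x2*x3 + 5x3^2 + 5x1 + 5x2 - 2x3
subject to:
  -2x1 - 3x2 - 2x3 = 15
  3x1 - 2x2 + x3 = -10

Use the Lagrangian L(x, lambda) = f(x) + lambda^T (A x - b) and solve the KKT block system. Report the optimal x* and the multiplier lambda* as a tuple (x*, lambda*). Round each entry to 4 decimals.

Form the Lagrangian:
  L(x, lambda) = (1/2) x^T Q x + c^T x + lambda^T (A x - b)
Stationarity (grad_x L = 0): Q x + c + A^T lambda = 0.
Primal feasibility: A x = b.

This gives the KKT block system:
  [ Q   A^T ] [ x     ]   [-c ]
  [ A    0  ] [ lambda ] = [ b ]

Solving the linear system:
  x*      = (-3.7106, -1.4061, -1.6803)
  lambda* = (-2.7268, 2.6084)
  f(x*)   = 22.3817

x* = (-3.7106, -1.4061, -1.6803), lambda* = (-2.7268, 2.6084)


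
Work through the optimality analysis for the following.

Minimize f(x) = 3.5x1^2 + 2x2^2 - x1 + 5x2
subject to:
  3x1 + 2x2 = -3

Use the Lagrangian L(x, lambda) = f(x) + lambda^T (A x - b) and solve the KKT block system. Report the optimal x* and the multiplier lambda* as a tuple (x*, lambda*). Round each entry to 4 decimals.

Form the Lagrangian:
  L(x, lambda) = (1/2) x^T Q x + c^T x + lambda^T (A x - b)
Stationarity (grad_x L = 0): Q x + c + A^T lambda = 0.
Primal feasibility: A x = b.

This gives the KKT block system:
  [ Q   A^T ] [ x     ]   [-c ]
  [ A    0  ] [ lambda ] = [ b ]

Solving the linear system:
  x*      = (-0.0312, -1.4531)
  lambda* = (0.4062)
  f(x*)   = -3.0078

x* = (-0.0312, -1.4531), lambda* = (0.4062)


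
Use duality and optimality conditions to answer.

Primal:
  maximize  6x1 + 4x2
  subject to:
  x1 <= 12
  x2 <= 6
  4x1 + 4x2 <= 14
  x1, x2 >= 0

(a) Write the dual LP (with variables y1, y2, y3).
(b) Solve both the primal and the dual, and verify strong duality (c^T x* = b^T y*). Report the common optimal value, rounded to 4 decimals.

The standard primal-dual pair for 'max c^T x s.t. A x <= b, x >= 0' is:
  Dual:  min b^T y  s.t.  A^T y >= c,  y >= 0.

So the dual LP is:
  minimize  12y1 + 6y2 + 14y3
  subject to:
    y1 + 4y3 >= 6
    y2 + 4y3 >= 4
    y1, y2, y3 >= 0

Solving the primal: x* = (3.5, 0).
  primal value c^T x* = 21.
Solving the dual: y* = (0, 0, 1.5).
  dual value b^T y* = 21.
Strong duality: c^T x* = b^T y*. Confirmed.

21


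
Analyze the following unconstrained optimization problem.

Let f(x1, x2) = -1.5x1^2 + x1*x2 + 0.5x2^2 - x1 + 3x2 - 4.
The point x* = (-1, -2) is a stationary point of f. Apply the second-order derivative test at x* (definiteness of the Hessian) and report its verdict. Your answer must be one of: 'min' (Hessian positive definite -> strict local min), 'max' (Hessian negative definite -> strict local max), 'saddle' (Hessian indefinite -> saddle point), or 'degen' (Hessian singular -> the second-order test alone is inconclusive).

Compute the Hessian H = grad^2 f:
  H = [[-3, 1], [1, 1]]
Verify stationarity: grad f(x*) = H x* + g = (0, 0).
Eigenvalues of H: -3.2361, 1.2361.
Eigenvalues have mixed signs, so H is indefinite -> x* is a saddle point.

saddle


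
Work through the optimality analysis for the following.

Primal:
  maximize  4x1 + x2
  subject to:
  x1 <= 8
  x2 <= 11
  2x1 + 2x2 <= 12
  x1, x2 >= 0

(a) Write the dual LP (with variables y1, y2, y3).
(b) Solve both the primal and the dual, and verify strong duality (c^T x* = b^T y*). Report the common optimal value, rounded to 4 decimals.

The standard primal-dual pair for 'max c^T x s.t. A x <= b, x >= 0' is:
  Dual:  min b^T y  s.t.  A^T y >= c,  y >= 0.

So the dual LP is:
  minimize  8y1 + 11y2 + 12y3
  subject to:
    y1 + 2y3 >= 4
    y2 + 2y3 >= 1
    y1, y2, y3 >= 0

Solving the primal: x* = (6, 0).
  primal value c^T x* = 24.
Solving the dual: y* = (0, 0, 2).
  dual value b^T y* = 24.
Strong duality: c^T x* = b^T y*. Confirmed.

24


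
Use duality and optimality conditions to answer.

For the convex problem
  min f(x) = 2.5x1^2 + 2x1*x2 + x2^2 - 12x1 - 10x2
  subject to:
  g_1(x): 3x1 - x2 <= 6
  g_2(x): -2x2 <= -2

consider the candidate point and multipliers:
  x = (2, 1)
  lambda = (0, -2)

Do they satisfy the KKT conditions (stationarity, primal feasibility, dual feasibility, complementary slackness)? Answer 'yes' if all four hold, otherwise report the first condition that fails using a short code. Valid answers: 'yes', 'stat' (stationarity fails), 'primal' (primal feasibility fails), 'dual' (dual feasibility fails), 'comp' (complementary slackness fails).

Gradient of f: grad f(x) = Q x + c = (0, -4)
Constraint values g_i(x) = a_i^T x - b_i:
  g_1((2, 1)) = -1
  g_2((2, 1)) = 0
Stationarity residual: grad f(x) + sum_i lambda_i a_i = (0, 0)
  -> stationarity OK
Primal feasibility (all g_i <= 0): OK
Dual feasibility (all lambda_i >= 0): FAILS
Complementary slackness (lambda_i * g_i(x) = 0 for all i): OK

Verdict: the first failing condition is dual_feasibility -> dual.

dual


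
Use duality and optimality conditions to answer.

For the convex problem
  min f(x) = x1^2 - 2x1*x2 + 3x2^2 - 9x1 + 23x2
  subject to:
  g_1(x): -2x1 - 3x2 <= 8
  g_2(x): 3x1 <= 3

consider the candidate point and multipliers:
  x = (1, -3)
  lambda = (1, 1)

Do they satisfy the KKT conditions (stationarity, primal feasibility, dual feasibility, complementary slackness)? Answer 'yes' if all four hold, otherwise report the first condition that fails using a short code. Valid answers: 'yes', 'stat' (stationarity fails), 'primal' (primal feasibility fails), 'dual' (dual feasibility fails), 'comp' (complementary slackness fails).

Gradient of f: grad f(x) = Q x + c = (-1, 3)
Constraint values g_i(x) = a_i^T x - b_i:
  g_1((1, -3)) = -1
  g_2((1, -3)) = 0
Stationarity residual: grad f(x) + sum_i lambda_i a_i = (0, 0)
  -> stationarity OK
Primal feasibility (all g_i <= 0): OK
Dual feasibility (all lambda_i >= 0): OK
Complementary slackness (lambda_i * g_i(x) = 0 for all i): FAILS

Verdict: the first failing condition is complementary_slackness -> comp.

comp


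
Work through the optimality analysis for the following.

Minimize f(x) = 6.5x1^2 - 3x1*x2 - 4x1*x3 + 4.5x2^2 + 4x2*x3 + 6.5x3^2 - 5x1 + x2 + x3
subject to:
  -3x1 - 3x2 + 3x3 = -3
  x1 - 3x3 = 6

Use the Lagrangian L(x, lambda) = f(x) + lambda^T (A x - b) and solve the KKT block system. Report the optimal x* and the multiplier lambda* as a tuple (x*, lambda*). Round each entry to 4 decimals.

Form the Lagrangian:
  L(x, lambda) = (1/2) x^T Q x + c^T x + lambda^T (A x - b)
Stationarity (grad_x L = 0): Q x + c + A^T lambda = 0.
Primal feasibility: A x = b.

This gives the KKT block system:
  [ Q   A^T ] [ x     ]   [-c ]
  [ A    0  ] [ lambda ] = [ b ]

Solving the linear system:
  x*      = (-0.3889, -0.7407, -2.1296)
  lambda* = (-4.3395, -13.7037)
  f(x*)   = 34.1389

x* = (-0.3889, -0.7407, -2.1296), lambda* = (-4.3395, -13.7037)


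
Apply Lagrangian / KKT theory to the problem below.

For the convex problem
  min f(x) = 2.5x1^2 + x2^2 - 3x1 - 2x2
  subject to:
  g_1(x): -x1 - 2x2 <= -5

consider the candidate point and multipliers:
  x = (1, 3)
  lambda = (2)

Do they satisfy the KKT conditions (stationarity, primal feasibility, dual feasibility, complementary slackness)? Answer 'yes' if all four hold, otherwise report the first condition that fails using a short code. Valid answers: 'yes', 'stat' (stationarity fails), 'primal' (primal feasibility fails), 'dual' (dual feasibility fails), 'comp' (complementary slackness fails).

Gradient of f: grad f(x) = Q x + c = (2, 4)
Constraint values g_i(x) = a_i^T x - b_i:
  g_1((1, 3)) = -2
Stationarity residual: grad f(x) + sum_i lambda_i a_i = (0, 0)
  -> stationarity OK
Primal feasibility (all g_i <= 0): OK
Dual feasibility (all lambda_i >= 0): OK
Complementary slackness (lambda_i * g_i(x) = 0 for all i): FAILS

Verdict: the first failing condition is complementary_slackness -> comp.

comp


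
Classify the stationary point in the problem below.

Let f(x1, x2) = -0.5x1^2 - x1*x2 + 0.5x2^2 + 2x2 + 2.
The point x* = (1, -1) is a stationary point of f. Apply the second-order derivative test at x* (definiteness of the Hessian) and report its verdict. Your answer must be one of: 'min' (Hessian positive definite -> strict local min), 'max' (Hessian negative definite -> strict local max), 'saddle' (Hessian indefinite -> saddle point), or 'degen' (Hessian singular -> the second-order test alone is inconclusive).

Compute the Hessian H = grad^2 f:
  H = [[-1, -1], [-1, 1]]
Verify stationarity: grad f(x*) = H x* + g = (0, 0).
Eigenvalues of H: -1.4142, 1.4142.
Eigenvalues have mixed signs, so H is indefinite -> x* is a saddle point.

saddle


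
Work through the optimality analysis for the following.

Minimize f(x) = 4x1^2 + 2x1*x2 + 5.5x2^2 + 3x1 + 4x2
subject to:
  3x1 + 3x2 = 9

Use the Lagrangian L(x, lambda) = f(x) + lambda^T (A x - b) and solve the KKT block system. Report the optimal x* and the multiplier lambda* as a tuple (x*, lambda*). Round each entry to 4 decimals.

Form the Lagrangian:
  L(x, lambda) = (1/2) x^T Q x + c^T x + lambda^T (A x - b)
Stationarity (grad_x L = 0): Q x + c + A^T lambda = 0.
Primal feasibility: A x = b.

This gives the KKT block system:
  [ Q   A^T ] [ x     ]   [-c ]
  [ A    0  ] [ lambda ] = [ b ]

Solving the linear system:
  x*      = (1.8667, 1.1333)
  lambda* = (-6.7333)
  f(x*)   = 35.3667

x* = (1.8667, 1.1333), lambda* = (-6.7333)


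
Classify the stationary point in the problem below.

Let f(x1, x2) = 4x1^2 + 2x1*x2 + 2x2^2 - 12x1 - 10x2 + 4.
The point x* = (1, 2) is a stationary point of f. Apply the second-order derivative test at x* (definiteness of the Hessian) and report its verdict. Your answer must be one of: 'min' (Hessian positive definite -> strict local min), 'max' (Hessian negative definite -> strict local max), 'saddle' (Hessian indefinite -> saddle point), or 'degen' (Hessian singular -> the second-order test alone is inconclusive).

Compute the Hessian H = grad^2 f:
  H = [[8, 2], [2, 4]]
Verify stationarity: grad f(x*) = H x* + g = (0, 0).
Eigenvalues of H: 3.1716, 8.8284.
Both eigenvalues > 0, so H is positive definite -> x* is a strict local min.

min
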